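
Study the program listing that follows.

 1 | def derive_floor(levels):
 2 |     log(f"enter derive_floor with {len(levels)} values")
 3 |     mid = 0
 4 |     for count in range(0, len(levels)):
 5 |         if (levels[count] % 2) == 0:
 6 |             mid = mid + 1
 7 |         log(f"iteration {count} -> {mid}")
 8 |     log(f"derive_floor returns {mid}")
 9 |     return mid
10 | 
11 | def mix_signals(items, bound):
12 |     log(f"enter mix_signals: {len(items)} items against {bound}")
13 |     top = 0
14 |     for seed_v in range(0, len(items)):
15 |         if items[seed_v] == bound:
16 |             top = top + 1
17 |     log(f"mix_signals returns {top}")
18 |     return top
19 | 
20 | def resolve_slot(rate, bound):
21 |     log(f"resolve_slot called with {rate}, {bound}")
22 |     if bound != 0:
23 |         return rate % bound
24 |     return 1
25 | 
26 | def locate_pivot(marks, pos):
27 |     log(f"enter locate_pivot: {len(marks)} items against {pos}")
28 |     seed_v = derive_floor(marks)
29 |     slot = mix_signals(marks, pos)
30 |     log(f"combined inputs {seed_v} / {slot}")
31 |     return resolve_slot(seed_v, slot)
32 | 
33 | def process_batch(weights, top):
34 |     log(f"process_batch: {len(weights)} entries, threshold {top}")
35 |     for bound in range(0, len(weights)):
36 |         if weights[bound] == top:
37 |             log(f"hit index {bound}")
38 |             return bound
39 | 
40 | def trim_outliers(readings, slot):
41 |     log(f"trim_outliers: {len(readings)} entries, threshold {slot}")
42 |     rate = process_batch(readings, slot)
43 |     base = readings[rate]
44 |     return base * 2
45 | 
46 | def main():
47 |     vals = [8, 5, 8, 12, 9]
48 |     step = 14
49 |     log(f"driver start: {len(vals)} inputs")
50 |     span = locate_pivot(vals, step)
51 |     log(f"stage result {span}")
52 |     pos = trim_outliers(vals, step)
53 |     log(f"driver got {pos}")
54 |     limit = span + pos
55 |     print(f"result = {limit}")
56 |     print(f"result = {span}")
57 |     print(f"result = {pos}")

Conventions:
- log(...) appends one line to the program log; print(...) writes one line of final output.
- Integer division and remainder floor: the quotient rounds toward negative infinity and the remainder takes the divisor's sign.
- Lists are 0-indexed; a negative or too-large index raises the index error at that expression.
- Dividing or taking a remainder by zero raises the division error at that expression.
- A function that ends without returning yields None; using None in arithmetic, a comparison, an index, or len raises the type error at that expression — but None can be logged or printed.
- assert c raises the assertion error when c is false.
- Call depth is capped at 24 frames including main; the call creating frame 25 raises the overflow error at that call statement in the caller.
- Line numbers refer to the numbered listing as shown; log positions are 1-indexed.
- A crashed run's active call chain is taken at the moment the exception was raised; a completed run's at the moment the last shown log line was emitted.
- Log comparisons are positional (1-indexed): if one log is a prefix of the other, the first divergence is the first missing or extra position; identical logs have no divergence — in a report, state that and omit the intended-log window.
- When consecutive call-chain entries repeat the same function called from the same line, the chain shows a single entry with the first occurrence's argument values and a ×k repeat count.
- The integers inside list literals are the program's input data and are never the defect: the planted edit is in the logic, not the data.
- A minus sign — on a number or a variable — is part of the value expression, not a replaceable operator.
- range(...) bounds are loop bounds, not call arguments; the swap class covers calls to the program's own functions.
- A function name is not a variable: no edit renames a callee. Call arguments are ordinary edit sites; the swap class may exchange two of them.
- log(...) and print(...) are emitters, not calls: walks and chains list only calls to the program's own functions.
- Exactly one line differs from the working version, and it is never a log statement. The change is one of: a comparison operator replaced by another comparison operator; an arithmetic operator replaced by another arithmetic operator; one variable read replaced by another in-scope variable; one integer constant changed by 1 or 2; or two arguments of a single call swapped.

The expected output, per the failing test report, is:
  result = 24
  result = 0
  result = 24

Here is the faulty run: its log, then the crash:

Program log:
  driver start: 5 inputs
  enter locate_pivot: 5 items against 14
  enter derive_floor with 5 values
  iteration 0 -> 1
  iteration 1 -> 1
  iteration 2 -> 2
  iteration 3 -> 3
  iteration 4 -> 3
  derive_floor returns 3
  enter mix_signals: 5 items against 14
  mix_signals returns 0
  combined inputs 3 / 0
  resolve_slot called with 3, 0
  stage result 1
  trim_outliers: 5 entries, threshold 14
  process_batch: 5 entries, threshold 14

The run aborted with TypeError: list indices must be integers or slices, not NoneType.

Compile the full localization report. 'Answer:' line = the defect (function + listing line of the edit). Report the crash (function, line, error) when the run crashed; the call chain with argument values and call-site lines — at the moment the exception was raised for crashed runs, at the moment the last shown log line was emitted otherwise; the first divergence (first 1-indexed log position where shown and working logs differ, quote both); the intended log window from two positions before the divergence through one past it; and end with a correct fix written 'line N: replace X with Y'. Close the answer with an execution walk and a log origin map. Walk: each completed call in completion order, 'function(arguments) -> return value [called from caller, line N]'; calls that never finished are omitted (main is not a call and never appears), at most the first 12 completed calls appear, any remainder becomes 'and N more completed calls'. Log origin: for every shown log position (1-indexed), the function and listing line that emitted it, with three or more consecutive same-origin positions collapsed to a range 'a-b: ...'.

Answer: the defect is in main at line 48.
Core observation: The log first diverges at position 2: the faulty run prints 'enter locate_pivot: 5 items against 14' where the working version prints 'enter locate_pivot: 5 items against 12'.
Crash: trim_outliers, line 43, TypeError.
Call chain: main -> trim_outliers([8, 5, 8, 12, 9], 14) (called at line 52).
First divergence: position 2 — shown 'enter locate_pivot: 5 items against 14', intended 'enter locate_pivot: 5 items against 12'.
Intended log window:
  1: driver start: 5 inputs
  2: enter locate_pivot: 5 items against 12
  3: enter derive_floor with 5 values
Execution walk:
  derive_floor([8, 5, 8, 12, 9]) -> 3  [called from locate_pivot, line 28]
  mix_signals([8, 5, 8, 12, 9], 14) -> 0  [called from locate_pivot, line 29]
  resolve_slot(3, 0) -> 1  [called from locate_pivot, line 31]
  locate_pivot([8, 5, 8, 12, 9], 14) -> 1  [called from main, line 50]
  process_batch([8, 5, 8, 12, 9], 14) -> None  [called from trim_outliers, line 42]
Log line origins:
  1: emitted by main (line 49)
  2: emitted by locate_pivot (line 27)
  3: emitted by derive_floor (line 2)
  4-8: emitted by derive_floor (line 7)
  9: emitted by derive_floor (line 8)
  10: emitted by mix_signals (line 12)
  11: emitted by mix_signals (line 17)
  12: emitted by locate_pivot (line 30)
  13: emitted by resolve_slot (line 21)
  14: emitted by main (line 51)
  15: emitted by trim_outliers (line 41)
  16: emitted by process_batch (line 34)
A correct fix: line 48: replace `14` with `12`.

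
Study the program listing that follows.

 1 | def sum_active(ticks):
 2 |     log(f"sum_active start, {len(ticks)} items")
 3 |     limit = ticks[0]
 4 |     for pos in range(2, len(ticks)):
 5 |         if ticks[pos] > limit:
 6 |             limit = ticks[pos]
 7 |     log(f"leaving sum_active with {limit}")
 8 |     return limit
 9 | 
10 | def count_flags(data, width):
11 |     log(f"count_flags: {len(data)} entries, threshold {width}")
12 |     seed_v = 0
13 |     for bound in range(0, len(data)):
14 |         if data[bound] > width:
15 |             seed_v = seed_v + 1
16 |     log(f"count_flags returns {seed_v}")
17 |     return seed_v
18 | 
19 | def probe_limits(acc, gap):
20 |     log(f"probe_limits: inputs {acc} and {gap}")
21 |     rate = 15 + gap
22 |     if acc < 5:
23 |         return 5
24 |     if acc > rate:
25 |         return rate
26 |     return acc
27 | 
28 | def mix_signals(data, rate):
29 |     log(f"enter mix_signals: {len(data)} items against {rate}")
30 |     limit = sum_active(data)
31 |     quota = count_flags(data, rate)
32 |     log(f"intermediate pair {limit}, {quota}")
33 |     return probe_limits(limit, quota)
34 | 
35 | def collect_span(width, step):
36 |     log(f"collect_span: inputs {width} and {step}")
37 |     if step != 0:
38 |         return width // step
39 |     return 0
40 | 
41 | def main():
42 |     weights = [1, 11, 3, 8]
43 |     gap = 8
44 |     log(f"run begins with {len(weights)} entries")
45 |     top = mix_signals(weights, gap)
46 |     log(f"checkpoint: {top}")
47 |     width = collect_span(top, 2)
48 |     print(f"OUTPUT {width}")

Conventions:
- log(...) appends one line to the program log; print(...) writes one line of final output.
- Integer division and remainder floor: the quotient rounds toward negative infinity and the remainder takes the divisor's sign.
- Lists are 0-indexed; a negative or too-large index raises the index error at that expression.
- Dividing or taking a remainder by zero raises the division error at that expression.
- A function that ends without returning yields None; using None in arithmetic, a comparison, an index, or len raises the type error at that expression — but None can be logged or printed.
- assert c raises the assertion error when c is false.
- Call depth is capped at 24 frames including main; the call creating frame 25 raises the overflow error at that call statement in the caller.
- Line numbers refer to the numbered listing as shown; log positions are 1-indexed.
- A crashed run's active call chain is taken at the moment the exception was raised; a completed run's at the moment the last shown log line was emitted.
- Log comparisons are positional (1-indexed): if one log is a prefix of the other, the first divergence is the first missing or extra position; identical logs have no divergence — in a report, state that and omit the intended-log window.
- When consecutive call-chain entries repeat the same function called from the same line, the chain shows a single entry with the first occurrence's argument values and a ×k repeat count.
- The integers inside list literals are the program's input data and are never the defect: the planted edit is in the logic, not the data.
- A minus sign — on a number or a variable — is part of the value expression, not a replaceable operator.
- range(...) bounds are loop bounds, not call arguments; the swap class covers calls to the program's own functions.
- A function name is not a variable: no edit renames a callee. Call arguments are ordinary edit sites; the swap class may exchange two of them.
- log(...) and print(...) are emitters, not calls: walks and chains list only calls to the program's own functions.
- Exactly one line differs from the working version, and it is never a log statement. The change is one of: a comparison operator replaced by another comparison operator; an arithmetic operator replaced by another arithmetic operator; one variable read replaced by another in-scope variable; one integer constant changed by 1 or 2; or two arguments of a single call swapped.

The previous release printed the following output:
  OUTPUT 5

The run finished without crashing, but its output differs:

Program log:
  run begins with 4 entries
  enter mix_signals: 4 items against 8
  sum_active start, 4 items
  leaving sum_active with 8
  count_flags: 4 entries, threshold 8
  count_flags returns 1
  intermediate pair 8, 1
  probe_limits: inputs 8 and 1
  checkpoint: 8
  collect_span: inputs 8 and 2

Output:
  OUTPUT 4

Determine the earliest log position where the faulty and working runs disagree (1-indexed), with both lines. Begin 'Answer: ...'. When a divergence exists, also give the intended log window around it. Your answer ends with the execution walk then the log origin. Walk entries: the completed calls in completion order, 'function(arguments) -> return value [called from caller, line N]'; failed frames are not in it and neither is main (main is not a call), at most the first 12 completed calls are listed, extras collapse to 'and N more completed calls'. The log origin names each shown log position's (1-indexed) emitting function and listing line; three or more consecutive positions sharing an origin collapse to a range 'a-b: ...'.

Answer: at position 4 the run shows 'leaving sum_active with 8' where the working version logs 'leaving sum_active with 11'.
Intended log window:
  2: enter mix_signals: 4 items against 8
  3: sum_active start, 4 items
  4: leaving sum_active with 11
  5: count_flags: 4 entries, threshold 8
Execution walk:
  sum_active([1, 11, 3, 8]) -> 8  [called from mix_signals, line 30]
  count_flags([1, 11, 3, 8], 8) -> 1  [called from mix_signals, line 31]
  probe_limits(8, 1) -> 8  [called from mix_signals, line 33]
  mix_signals([1, 11, 3, 8], 8) -> 8  [called from main, line 45]
  collect_span(8, 2) -> 4  [called from main, line 47]
Origin of each log line:
  1: emitted by main (line 44)
  2: emitted by mix_signals (line 29)
  3: emitted by sum_active (line 2)
  4: emitted by sum_active (line 7)
  5: emitted by count_flags (line 11)
  6: emitted by count_flags (line 16)
  7: emitted by mix_signals (line 32)
  8: emitted by probe_limits (line 20)
  9: emitted by main (line 46)
  10: emitted by collect_span (line 36)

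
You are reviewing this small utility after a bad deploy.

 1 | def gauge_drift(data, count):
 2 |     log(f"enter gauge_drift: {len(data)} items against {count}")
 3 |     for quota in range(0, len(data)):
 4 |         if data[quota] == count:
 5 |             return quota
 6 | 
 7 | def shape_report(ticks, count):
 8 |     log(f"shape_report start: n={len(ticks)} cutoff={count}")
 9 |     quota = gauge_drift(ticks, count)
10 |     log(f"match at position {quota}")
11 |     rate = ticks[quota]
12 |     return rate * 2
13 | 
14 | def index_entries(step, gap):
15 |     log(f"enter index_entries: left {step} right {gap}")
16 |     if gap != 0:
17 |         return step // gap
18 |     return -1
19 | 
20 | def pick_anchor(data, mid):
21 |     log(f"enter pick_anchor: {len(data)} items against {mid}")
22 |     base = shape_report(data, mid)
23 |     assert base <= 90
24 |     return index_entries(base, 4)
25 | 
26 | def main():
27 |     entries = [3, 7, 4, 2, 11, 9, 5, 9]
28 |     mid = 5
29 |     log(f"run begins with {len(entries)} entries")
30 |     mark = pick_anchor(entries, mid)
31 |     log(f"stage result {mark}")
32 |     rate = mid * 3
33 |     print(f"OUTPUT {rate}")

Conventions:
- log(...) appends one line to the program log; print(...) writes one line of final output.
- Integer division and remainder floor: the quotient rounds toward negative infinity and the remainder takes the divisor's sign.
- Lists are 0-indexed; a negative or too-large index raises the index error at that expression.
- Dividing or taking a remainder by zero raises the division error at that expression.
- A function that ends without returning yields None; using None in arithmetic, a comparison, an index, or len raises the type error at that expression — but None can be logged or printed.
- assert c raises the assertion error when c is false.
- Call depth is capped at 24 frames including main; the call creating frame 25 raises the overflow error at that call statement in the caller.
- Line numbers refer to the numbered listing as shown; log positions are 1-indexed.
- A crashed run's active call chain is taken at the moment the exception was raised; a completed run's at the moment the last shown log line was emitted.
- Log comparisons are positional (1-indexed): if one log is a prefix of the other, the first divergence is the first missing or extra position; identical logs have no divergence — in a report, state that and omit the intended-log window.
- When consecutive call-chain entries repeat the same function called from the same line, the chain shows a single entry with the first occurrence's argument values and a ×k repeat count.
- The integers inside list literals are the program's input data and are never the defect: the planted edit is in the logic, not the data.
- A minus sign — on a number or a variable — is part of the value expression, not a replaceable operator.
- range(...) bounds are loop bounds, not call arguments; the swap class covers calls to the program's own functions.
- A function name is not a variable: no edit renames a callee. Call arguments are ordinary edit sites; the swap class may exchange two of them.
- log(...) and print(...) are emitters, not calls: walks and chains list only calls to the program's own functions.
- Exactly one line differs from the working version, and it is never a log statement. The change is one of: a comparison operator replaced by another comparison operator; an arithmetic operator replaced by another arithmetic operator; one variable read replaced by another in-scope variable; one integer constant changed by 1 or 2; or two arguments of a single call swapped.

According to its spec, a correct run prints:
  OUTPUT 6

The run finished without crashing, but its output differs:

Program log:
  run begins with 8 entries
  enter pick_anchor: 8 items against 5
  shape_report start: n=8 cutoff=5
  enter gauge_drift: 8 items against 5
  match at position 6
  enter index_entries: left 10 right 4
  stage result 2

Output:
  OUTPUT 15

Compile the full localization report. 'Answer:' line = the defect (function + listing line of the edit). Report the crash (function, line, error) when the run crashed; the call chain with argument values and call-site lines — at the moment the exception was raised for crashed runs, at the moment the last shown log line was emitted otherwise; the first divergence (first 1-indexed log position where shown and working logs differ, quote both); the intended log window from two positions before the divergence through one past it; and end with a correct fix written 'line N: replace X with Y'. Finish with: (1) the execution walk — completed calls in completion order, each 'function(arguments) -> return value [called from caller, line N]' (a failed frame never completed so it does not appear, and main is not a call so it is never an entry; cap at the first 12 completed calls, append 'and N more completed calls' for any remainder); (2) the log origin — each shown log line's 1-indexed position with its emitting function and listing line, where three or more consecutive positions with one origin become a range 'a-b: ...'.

Answer: the defect is in main at line 32.
The tell: Every logged value matches the working version; the printed result is what differs.
Call chain: main.
First divergence: there is none — every log position agrees.
Execution walk:
  gauge_drift([3, 7, 4, 2, 11, 9, 5, 9], 5) -> 6  [called from shape_report, line 9]
  shape_report([3, 7, 4, 2, 11, 9, 5, 9], 5) -> 10  [called from pick_anchor, line 22]
  index_entries(10, 4) -> 2  [called from pick_anchor, line 24]
  pick_anchor([3, 7, 4, 2, 11, 9, 5, 9], 5) -> 2  [called from main, line 30]
Log origins:
  1: from main, line 29
  2: from pick_anchor, line 21
  3: from shape_report, line 8
  4: from gauge_drift, line 2
  5: from shape_report, line 10
  6: from index_entries, line 15
  7: from main, line 31
A correct fix: line 32: replace `mid` with `mark`.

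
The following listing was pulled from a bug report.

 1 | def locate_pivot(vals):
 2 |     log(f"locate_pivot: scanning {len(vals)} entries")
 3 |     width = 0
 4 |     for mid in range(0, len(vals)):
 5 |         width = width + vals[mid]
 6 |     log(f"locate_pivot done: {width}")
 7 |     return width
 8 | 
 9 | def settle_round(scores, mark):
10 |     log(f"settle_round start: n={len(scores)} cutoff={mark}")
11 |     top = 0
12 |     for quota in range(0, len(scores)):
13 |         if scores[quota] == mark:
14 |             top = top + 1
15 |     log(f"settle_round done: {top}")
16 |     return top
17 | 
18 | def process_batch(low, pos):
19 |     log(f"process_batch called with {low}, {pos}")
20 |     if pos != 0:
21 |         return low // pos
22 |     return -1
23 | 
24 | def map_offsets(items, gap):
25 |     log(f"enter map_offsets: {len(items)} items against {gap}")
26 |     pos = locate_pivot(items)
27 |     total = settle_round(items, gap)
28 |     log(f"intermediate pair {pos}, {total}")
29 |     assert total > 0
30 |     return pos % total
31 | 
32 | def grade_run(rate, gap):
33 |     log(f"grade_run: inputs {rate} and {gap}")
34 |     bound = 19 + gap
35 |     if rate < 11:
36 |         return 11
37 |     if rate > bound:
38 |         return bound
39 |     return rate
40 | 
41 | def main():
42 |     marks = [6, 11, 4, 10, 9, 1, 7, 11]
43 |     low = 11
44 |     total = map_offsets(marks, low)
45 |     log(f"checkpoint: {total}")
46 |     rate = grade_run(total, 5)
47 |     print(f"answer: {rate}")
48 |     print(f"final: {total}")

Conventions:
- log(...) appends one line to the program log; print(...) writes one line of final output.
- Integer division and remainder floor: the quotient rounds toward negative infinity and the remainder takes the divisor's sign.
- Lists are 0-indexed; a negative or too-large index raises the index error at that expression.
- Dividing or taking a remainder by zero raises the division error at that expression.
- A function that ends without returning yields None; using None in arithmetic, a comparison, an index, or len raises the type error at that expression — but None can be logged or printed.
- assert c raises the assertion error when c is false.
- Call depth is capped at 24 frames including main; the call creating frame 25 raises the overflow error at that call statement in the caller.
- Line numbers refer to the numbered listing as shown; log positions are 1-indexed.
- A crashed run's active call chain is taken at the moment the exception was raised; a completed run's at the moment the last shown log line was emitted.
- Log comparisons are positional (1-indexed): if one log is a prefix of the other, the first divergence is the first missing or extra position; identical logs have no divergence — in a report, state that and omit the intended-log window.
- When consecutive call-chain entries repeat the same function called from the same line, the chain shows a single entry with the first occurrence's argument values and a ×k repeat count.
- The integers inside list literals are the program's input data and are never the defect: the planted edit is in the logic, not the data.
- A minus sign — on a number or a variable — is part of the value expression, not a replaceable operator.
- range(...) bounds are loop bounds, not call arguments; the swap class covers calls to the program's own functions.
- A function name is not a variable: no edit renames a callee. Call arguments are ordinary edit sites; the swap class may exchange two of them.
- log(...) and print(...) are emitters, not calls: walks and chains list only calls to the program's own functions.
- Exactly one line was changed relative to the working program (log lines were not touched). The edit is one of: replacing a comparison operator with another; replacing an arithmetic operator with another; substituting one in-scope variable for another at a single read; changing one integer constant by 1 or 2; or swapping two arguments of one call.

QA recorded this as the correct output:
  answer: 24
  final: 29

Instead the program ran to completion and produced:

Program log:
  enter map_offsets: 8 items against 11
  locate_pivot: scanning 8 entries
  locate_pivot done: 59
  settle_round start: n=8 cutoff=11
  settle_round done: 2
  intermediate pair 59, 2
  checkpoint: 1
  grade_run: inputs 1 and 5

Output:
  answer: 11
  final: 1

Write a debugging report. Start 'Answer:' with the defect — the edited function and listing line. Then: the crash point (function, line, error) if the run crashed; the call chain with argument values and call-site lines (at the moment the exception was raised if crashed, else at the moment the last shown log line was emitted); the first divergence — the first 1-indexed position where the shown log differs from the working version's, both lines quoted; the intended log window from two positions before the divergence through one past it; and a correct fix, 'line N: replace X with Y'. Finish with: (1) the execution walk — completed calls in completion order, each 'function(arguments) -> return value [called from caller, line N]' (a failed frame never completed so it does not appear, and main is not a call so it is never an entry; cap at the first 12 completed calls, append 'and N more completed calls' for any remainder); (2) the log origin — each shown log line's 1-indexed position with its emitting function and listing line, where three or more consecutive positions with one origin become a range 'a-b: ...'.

Answer: the defect is in map_offsets at line 30.
Key fact: Everything matches until log position 7, which reads 'checkpoint: 1' in place of 'checkpoint: 29'.
Call chain: main -> grade_run(1, 5) (called at line 46).
First divergence: position 7; shown 'checkpoint: 1' vs intended 'checkpoint: 29'.
Intended log window:
  5: settle_round done: 2
  6: intermediate pair 59, 2
  7: checkpoint: 29
  8: grade_run: inputs 29 and 5
Execution walk:
  locate_pivot([6, 11, 4, 10, 9, 1, 7, 11]) -> 59  [called from map_offsets, line 26]
  settle_round([6, 11, 4, 10, 9, 1, 7, 11], 11) -> 2  [called from map_offsets, line 27]
  map_offsets([6, 11, 4, 10, 9, 1, 7, 11], 11) -> 1  [called from main, line 44]
  grade_run(1, 5) -> 11  [called from main, line 46]
Log line origins:
  1: emitted by map_offsets (line 25)
  2: emitted by locate_pivot (line 2)
  3: emitted by locate_pivot (line 6)
  4: emitted by settle_round (line 10)
  5: emitted by settle_round (line 15)
  6: emitted by map_offsets (line 28)
  7: emitted by main (line 45)
  8: emitted by grade_run (line 33)
A correct fix: line 30: replace `%` with `//`.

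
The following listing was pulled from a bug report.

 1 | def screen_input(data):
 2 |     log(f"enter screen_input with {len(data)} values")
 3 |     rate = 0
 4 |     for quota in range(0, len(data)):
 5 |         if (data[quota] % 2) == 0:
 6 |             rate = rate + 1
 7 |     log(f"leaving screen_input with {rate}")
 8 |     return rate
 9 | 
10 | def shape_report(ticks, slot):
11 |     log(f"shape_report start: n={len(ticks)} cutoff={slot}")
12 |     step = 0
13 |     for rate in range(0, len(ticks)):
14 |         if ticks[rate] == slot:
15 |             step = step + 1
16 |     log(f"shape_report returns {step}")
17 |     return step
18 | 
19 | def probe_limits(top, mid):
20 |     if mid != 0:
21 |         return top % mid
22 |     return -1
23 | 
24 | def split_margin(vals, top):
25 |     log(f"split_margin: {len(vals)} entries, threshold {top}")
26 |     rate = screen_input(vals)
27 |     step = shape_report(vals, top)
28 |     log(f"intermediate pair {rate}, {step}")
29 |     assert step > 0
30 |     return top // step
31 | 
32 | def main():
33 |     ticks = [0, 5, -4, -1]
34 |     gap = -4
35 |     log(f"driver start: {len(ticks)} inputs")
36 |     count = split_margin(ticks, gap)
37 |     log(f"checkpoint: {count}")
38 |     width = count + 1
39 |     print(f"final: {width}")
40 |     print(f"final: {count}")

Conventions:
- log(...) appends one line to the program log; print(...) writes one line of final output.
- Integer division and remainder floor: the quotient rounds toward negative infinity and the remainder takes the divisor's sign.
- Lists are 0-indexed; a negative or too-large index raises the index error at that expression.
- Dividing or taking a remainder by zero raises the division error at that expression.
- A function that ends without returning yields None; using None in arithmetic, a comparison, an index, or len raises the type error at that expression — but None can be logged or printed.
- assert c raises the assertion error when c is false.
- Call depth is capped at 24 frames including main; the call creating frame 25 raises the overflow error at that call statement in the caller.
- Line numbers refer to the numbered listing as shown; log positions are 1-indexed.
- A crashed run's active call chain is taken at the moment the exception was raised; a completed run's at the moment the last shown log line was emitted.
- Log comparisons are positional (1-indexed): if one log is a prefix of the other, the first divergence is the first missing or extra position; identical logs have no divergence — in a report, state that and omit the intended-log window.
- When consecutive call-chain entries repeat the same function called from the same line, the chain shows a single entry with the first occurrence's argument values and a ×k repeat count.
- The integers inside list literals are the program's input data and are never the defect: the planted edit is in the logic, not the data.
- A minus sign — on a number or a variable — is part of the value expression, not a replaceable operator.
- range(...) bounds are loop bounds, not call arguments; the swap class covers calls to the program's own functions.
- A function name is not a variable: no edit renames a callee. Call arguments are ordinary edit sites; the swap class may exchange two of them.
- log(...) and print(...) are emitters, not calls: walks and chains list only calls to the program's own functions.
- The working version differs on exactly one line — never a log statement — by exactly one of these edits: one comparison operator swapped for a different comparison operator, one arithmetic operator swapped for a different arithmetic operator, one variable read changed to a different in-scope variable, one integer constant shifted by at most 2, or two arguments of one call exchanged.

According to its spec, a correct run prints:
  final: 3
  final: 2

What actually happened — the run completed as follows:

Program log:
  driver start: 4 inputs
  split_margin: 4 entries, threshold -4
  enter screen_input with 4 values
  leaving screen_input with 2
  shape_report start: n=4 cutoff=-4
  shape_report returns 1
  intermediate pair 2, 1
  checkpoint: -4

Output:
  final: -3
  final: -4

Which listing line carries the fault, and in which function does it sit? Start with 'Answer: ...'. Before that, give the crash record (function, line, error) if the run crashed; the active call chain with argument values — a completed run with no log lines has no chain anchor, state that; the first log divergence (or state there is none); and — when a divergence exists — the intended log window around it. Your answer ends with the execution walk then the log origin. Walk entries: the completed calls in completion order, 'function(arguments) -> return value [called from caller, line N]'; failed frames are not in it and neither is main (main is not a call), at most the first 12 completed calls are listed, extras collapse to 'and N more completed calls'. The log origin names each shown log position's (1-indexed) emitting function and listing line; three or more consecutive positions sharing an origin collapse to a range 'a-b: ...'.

Answer: the defect is in split_margin at line 30.
Core observation: At log position 8 the runs split — shown 'checkpoint: -4', but the working version logs 'checkpoint: 2'.
Call chain: main.
First divergence: position 8 — the shown line 'checkpoint: -4' should read 'checkpoint: 2'.
Intended log window:
  6: shape_report returns 1
  7: intermediate pair 2, 1
  8: checkpoint: 2
Execution walk:
  screen_input([0, 5, -4, -1]) -> 2  [called from split_margin, line 26]
  shape_report([0, 5, -4, -1], -4) -> 1  [called from split_margin, line 27]
  split_margin([0, 5, -4, -1], -4) -> -4  [called from main, line 36]
Log origins:
  1 — main, line 35
  2 — split_margin, line 25
  3 — screen_input, line 2
  4 — screen_input, line 7
  5 — shape_report, line 11
  6 — shape_report, line 16
  7 — split_margin, line 28
  8 — main, line 37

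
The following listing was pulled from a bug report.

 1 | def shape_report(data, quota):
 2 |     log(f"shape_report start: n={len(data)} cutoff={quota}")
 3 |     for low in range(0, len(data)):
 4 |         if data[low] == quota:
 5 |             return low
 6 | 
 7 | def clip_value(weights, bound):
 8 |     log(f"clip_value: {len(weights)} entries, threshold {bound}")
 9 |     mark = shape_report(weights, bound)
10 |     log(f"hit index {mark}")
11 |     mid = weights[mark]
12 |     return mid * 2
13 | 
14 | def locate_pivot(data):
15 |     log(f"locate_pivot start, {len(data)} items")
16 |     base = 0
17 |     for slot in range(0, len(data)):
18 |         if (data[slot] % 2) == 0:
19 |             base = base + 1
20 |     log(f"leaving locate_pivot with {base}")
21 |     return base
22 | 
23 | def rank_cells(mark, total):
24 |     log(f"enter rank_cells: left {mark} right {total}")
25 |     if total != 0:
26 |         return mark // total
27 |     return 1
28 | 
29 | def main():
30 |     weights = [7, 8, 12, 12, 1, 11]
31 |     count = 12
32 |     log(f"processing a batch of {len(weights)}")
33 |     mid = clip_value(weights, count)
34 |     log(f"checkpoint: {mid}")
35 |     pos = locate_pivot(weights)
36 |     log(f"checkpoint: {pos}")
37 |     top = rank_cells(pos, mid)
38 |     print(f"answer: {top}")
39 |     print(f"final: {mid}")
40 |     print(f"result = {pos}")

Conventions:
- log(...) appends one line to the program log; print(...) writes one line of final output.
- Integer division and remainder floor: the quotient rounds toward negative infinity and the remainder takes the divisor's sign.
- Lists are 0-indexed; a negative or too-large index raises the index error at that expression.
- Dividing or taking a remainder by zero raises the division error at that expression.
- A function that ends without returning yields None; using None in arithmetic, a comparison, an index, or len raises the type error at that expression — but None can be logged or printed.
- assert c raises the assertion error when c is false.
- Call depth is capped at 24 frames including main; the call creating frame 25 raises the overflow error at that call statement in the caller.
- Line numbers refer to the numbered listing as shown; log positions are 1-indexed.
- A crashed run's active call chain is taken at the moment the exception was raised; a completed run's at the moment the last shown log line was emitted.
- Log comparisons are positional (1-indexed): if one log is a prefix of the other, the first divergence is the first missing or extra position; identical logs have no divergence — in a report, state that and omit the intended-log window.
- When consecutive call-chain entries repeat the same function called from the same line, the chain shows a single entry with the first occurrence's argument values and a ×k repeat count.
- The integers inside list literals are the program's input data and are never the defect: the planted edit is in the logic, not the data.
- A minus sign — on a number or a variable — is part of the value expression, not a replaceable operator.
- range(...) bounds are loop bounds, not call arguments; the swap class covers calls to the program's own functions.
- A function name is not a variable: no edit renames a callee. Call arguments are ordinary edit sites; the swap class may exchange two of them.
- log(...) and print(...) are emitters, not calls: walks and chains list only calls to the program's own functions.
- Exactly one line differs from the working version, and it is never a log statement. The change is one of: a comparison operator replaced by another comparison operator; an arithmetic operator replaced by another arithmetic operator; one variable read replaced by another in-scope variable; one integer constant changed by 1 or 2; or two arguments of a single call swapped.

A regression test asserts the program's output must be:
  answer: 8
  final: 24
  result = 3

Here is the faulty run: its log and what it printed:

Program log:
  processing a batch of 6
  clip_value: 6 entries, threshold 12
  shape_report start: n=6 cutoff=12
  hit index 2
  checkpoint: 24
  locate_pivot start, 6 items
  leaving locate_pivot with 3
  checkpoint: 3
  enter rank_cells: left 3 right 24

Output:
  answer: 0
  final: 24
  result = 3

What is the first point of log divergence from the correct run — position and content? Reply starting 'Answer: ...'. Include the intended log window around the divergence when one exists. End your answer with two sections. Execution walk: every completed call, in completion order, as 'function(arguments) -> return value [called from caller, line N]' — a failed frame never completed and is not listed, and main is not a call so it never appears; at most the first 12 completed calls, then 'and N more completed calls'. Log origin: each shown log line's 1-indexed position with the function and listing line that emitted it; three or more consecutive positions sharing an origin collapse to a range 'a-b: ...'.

Answer: position 9 — the shown line 'enter rank_cells: left 3 right 24' should read 'enter rank_cells: left 24 right 3'.
Intended log window:
  7: leaving locate_pivot with 3
  8: checkpoint: 3
  9: enter rank_cells: left 24 right 3
Execution walk:
  shape_report([7, 8, 12, 12, 1, 11], 12) -> 2  [called from clip_value, line 9]
  clip_value([7, 8, 12, 12, 1, 11], 12) -> 24  [called from main, line 33]
  locate_pivot([7, 8, 12, 12, 1, 11]) -> 3  [called from main, line 35]
  rank_cells(3, 24) -> 0  [called from main, line 37]
Origin of each log line:
  1: emitted by main (line 32)
  2: emitted by clip_value (line 8)
  3: emitted by shape_report (line 2)
  4: emitted by clip_value (line 10)
  5: emitted by main (line 34)
  6: emitted by locate_pivot (line 15)
  7: emitted by locate_pivot (line 20)
  8: emitted by main (line 36)
  9: emitted by rank_cells (line 24)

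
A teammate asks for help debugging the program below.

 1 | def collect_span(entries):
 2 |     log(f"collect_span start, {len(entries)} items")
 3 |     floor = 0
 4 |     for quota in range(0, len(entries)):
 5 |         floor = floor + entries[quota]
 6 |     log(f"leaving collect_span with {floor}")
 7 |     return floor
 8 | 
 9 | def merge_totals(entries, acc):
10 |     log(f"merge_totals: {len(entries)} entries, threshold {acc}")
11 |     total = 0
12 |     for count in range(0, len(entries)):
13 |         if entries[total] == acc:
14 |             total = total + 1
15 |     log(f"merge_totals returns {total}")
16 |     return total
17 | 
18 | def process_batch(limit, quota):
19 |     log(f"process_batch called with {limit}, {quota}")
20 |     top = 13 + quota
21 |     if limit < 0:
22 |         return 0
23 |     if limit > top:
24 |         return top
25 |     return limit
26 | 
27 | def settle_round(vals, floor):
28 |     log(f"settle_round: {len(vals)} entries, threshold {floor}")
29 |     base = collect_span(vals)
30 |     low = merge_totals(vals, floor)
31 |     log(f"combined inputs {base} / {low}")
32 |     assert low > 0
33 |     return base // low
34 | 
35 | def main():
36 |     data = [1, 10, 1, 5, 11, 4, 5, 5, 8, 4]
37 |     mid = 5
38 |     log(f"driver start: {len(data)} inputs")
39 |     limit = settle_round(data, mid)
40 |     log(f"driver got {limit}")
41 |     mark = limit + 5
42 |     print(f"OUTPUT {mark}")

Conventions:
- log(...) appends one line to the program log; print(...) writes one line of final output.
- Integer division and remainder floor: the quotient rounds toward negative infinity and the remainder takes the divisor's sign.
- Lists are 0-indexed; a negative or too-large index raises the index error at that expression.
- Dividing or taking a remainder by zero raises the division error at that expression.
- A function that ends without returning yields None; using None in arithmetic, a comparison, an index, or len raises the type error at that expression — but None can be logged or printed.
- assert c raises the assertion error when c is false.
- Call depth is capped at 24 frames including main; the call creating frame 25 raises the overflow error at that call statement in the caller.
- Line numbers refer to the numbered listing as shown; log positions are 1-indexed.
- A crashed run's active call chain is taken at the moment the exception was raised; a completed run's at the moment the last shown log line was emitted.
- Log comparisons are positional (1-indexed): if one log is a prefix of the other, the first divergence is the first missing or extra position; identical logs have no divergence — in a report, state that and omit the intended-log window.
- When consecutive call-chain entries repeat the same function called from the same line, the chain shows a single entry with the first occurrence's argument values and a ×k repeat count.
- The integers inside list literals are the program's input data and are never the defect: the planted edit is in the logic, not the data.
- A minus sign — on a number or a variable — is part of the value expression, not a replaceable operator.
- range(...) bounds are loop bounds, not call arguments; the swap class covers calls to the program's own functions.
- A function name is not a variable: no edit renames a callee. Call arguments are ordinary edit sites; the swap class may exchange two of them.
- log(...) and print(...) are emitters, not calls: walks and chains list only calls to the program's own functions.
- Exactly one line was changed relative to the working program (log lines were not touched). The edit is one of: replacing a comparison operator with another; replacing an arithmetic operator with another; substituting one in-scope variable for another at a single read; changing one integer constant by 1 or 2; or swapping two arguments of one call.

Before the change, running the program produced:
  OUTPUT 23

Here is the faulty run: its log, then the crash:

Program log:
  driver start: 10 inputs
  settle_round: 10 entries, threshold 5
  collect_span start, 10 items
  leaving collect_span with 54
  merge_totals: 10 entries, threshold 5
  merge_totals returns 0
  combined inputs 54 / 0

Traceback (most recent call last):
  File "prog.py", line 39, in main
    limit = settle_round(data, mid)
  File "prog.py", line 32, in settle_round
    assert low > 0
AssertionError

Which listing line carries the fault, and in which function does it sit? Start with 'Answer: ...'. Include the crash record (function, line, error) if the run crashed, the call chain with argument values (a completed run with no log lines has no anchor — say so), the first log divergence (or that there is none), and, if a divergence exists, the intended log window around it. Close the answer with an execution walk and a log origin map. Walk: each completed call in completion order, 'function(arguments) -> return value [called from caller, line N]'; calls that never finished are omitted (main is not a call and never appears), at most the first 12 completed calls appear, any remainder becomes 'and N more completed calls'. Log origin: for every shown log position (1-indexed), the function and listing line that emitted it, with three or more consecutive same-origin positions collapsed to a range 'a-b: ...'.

Answer: the defect is in merge_totals at line 13.
Key fact: Log line 6 is where behavior first shows: 'merge_totals returns 0' appears instead of 'merge_totals returns 3'.
Crash: settle_round, line 32, AssertionError.
Call chain: main -> settle_round([1, 10, 1, 5, 11, 4, 5, 5, 8, 4], 5) (called at line 39).
First divergence: at position 6 the run shows 'merge_totals returns 0' where the working version logs 'merge_totals returns 3'.
Intended log window:
  4: leaving collect_span with 54
  5: merge_totals: 10 entries, threshold 5
  6: merge_totals returns 3
  7: combined inputs 54 / 3
Execution walk:
  collect_span([1, 10, 1, 5, 11, 4, 5, 5, 8, 4]) -> 54  [called from settle_round, line 29]
  merge_totals([1, 10, 1, 5, 11, 4, 5, 5, 8, 4], 5) -> 0  [called from settle_round, line 30]
Origin of each log line:
  1: from main, line 38
  2: from settle_round, line 28
  3: from collect_span, line 2
  4: from collect_span, line 6
  5: from merge_totals, line 10
  6: from merge_totals, line 15
  7: from settle_round, line 31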